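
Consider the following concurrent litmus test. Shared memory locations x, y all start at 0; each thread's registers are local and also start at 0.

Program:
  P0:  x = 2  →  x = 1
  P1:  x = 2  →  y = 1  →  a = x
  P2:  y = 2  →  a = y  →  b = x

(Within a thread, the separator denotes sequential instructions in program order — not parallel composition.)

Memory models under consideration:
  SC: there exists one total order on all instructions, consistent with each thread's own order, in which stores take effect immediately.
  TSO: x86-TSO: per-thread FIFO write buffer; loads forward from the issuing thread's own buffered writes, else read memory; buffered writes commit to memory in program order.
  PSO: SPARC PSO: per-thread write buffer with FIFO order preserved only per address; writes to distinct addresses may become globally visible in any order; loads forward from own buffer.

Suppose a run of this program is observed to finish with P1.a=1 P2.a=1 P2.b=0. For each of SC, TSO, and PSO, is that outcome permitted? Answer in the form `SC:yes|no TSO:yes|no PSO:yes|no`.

outcome vector order: (P1.a,P2.a,P2.b)
[SC] allowed = {1/1/1; 1/1/2; 1/2/0; 1/2/1; 1/2/2; 2/1/1; 2/1/2; 2/2/0; 2/2/1; 2/2/2}
[TSO] allowed = {1/1/1; 1/1/2; 1/2/0; 1/2/1; 1/2/2; 2/1/1; 2/1/2; 2/2/0; 2/2/1; 2/2/2}
[PSO] allowed = {1/1/0; 1/1/1; 1/1/2; 1/2/0; 1/2/1; 1/2/2; 2/1/0; 2/1/1; 2/1/2; 2/2/0; 2/2/1; 2/2/2}
target 1/1/0 ∈ {PSO}

SC:no TSO:no PSO:yes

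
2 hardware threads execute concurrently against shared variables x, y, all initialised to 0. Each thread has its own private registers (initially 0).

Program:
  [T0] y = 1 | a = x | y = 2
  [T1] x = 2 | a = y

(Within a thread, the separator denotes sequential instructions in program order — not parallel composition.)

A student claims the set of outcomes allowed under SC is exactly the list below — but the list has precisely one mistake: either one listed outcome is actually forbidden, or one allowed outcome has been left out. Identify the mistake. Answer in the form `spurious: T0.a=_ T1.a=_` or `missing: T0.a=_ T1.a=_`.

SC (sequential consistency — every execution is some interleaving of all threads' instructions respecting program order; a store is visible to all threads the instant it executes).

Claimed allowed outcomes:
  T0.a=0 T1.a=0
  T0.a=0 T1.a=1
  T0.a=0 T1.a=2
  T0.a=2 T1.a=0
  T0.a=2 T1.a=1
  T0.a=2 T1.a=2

spurious: T0.a=0 T1.a=0

outcome vector order: (T0.a,T1.a)
SC: 5 outcomes — {0/1, 0/2, 2/0, 2/1, 2/2}
claimed∖SC = {0/0}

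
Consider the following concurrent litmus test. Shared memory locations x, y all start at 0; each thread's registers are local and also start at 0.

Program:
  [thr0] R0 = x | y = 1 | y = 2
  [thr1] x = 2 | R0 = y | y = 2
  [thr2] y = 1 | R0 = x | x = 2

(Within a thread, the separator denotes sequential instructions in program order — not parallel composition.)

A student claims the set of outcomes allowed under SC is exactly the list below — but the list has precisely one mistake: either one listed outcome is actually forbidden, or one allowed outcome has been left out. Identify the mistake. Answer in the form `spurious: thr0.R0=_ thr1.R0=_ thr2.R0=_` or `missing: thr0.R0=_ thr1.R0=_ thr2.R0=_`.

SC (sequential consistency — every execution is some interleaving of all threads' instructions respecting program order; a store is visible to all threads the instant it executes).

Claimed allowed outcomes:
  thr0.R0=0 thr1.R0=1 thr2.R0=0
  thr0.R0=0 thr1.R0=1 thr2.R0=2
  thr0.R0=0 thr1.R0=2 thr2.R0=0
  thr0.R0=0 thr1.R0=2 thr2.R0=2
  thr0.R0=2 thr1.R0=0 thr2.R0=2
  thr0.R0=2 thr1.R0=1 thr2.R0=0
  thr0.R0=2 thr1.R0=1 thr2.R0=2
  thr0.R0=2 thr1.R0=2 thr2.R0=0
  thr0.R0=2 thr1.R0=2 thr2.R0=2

missing: thr0.R0=0 thr1.R0=0 thr2.R0=2

outcome vector order: (thr0.R0,thr1.R0,thr2.R0)
SC (10): 0/0/2 0/1/0 0/1/2 0/2/0 0/2/2 2/0/2 2/1/0 2/1/2 2/2/0 2/2/2
SC∖claimed = {0/0/2}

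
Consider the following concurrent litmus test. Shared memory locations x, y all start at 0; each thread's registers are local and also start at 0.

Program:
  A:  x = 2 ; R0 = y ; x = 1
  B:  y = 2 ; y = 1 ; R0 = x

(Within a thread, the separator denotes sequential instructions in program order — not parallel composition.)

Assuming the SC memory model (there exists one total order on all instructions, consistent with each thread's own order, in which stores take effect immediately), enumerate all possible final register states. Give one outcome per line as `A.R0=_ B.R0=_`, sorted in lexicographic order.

A.R0=0 B.R0=1
A.R0=0 B.R0=2
A.R0=1 B.R0=0
A.R0=1 B.R0=1
A.R0=1 B.R0=2
A.R0=2 B.R0=1
A.R0=2 B.R0=2

outcome vector order: (A.R0,B.R0)
|SC outcomes| = 7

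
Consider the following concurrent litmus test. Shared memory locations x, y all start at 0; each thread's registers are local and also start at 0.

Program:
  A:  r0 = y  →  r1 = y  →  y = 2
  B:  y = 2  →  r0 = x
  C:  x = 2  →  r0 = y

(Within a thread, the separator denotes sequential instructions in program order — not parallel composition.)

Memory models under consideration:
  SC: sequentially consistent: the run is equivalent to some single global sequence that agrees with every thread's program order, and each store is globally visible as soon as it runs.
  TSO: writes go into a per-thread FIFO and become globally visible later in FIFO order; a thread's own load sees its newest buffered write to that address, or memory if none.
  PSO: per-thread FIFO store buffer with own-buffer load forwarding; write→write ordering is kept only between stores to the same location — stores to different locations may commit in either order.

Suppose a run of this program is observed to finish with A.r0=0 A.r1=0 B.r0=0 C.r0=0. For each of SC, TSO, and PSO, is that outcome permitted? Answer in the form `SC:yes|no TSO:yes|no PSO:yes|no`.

SC:no TSO:yes PSO:yes

outcome vector order: (A.r0,A.r1,B.r0,C.r0)
under SC → <0 0 0 2> <0 0 2 0> <0 0 2 2> <0 2 0 2> <0 2 2 0> <0 2 2 2> <2 2 0 2> <2 2 2 0> <2 2 2 2>
under TSO → <0 0 0 0> <0 0 0 2> <0 0 2 0> <0 0 2 2> <0 2 0 0> <0 2 0 2> <0 2 2 0> <0 2 2 2> <2 2 0 0> <2 2 0 2> <2 2 2 0> <2 2 2 2>
under PSO → <0 0 0 0> <0 0 0 2> <0 0 2 0> <0 0 2 2> <0 2 0 0> <0 2 0 2> <0 2 2 0> <0 2 2 2> <2 2 0 0> <2 2 0 2> <2 2 2 0> <2 2 2 2>
target <0 0 0 0> ∈ {TSO,PSO}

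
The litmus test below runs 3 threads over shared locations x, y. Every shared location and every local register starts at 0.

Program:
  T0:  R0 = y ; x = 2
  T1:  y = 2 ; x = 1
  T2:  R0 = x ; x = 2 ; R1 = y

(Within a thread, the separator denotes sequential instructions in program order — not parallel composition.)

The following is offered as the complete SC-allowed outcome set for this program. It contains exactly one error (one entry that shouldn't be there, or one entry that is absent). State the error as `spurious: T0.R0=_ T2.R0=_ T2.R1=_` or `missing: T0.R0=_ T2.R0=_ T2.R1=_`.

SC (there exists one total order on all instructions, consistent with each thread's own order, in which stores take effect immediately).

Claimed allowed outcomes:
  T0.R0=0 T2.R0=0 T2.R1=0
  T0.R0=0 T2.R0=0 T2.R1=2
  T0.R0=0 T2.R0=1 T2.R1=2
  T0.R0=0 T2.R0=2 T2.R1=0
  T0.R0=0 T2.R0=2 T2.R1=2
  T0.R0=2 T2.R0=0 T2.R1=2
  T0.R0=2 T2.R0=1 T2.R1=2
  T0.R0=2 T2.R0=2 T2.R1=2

missing: T0.R0=2 T2.R0=0 T2.R1=0

outcome vector order: (T0.R0,T2.R0,T2.R1)
under SC → 000, 002, 012, 020, 022, 200, 202, 212, 222
SC∖claimed = {200}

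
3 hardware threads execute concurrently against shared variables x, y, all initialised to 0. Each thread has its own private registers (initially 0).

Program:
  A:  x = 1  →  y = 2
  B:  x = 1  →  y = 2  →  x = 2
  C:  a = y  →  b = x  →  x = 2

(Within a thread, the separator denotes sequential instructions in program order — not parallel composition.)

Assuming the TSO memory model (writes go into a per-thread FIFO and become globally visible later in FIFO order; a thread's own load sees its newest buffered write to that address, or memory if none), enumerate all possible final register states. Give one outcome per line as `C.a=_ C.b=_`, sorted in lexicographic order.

C.a=0 C.b=0
C.a=0 C.b=1
C.a=0 C.b=2
C.a=2 C.b=1
C.a=2 C.b=2

outcome vector order: (C.a,C.b)
|TSO outcomes| = 5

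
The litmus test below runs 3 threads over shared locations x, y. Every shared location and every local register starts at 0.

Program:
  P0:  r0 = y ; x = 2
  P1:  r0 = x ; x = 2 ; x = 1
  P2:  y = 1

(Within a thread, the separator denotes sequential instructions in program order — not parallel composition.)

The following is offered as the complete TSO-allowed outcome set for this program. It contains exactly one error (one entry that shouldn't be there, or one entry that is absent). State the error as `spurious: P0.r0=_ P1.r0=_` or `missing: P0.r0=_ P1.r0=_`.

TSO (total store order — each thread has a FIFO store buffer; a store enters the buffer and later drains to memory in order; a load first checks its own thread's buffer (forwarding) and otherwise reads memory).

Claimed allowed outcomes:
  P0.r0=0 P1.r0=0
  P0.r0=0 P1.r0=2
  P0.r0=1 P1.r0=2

outcome vector order: (P0.r0,P1.r0)
[TSO] allowed = {<0 0> <0 2> <1 0> <1 2>}
TSO∖claimed = {<1 0>}

missing: P0.r0=1 P1.r0=0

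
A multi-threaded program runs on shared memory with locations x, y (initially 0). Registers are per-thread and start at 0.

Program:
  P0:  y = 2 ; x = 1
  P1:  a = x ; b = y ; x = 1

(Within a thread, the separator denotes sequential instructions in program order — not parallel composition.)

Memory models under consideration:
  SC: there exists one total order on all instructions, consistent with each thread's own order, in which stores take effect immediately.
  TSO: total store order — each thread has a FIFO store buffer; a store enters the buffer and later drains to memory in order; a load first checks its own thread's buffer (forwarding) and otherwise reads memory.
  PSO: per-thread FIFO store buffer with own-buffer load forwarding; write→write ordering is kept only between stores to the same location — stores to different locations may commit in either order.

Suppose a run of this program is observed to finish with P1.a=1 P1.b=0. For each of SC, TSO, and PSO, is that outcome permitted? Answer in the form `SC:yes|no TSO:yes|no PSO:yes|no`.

outcome vector order: (P1.a,P1.b)
SC (3): (0,0), (0,2), (1,2)
TSO (3): (0,0), (0,2), (1,2)
PSO (4): (0,0), (0,2), (1,0), (1,2)
target (1,0) ∈ {PSO}

SC:no TSO:no PSO:yes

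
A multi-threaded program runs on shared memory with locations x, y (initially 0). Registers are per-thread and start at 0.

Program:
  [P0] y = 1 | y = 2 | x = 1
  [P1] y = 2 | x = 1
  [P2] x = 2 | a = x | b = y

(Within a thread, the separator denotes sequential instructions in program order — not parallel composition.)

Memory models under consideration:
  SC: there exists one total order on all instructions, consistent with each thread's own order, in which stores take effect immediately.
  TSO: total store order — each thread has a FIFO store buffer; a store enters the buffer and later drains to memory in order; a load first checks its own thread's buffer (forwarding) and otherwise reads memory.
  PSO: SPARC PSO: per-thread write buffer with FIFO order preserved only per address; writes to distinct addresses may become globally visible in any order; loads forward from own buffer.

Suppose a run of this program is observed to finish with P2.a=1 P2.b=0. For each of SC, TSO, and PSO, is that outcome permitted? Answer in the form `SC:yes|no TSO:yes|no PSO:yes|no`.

outcome vector order: (P2.a,P2.b)
SC (5): (1,1), (1,2), (2,0), (2,1), (2,2)
TSO (5): (1,1), (1,2), (2,0), (2,1), (2,2)
PSO (6): (1,0), (1,1), (1,2), (2,0), (2,1), (2,2)
target (1,0) ∈ {PSO}

SC:no TSO:no PSO:yes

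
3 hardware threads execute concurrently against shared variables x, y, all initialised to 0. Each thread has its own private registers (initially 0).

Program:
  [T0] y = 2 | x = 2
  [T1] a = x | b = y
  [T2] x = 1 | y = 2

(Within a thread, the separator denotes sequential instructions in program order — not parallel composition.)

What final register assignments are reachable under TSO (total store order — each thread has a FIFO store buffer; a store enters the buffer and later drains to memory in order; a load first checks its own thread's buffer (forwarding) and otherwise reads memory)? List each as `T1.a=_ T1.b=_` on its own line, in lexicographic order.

outcome vector order: (T1.a,T1.b)
|TSO outcomes| = 5

T1.a=0 T1.b=0
T1.a=0 T1.b=2
T1.a=1 T1.b=0
T1.a=1 T1.b=2
T1.a=2 T1.b=2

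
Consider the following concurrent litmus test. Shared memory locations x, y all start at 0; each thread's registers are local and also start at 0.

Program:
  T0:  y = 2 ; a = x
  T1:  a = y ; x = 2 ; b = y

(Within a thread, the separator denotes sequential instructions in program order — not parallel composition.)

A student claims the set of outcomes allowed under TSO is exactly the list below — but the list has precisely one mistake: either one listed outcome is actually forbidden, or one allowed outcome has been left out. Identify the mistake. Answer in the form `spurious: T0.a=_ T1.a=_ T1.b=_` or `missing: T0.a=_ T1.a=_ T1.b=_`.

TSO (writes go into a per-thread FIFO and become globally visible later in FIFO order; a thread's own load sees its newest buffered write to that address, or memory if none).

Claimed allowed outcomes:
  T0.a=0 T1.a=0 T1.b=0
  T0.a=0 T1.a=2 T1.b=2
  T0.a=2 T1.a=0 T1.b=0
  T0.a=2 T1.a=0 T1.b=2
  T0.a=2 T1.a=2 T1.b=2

outcome vector order: (T0.a,T1.a,T1.b)
under TSO → <0 0 0> <0 0 2> <0 2 2> <2 0 0> <2 0 2> <2 2 2>
TSO∖claimed = {<0 0 2>}

missing: T0.a=0 T1.a=0 T1.b=2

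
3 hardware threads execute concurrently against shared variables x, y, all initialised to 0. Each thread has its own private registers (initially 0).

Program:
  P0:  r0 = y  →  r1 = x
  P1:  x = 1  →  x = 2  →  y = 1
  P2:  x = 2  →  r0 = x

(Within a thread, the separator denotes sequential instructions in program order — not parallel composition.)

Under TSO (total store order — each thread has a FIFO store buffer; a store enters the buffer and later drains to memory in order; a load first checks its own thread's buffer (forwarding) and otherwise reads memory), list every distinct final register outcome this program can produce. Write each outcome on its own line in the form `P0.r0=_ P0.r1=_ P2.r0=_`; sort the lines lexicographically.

outcome vector order: (P0.r0,P0.r1,P2.r0)
|TSO outcomes| = 8

P0.r0=0 P0.r1=0 P2.r0=1
P0.r0=0 P0.r1=0 P2.r0=2
P0.r0=0 P0.r1=1 P2.r0=1
P0.r0=0 P0.r1=1 P2.r0=2
P0.r0=0 P0.r1=2 P2.r0=1
P0.r0=0 P0.r1=2 P2.r0=2
P0.r0=1 P0.r1=2 P2.r0=1
P0.r0=1 P0.r1=2 P2.r0=2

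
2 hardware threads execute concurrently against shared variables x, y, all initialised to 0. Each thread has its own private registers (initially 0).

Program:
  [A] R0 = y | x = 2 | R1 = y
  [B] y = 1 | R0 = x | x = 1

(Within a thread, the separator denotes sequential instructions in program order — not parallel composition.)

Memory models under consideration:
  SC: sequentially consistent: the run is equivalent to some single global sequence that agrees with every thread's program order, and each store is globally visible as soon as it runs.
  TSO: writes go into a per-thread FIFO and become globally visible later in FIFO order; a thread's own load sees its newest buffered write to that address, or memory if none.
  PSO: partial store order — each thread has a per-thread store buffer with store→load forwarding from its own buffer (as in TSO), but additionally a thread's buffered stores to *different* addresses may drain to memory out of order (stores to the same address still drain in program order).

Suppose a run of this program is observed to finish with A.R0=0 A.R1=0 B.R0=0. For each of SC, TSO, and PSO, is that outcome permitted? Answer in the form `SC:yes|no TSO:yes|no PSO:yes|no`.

SC:no TSO:yes PSO:yes

outcome vector order: (A.R0,A.R1,B.R0)
under SC → (0,0,2), (0,1,0), (0,1,2), (1,1,0), (1,1,2)
under TSO → (0,0,0), (0,0,2), (0,1,0), (0,1,2), (1,1,0), (1,1,2)
under PSO → (0,0,0), (0,0,2), (0,1,0), (0,1,2), (1,1,0), (1,1,2)
target (0,0,0) ∈ {TSO,PSO}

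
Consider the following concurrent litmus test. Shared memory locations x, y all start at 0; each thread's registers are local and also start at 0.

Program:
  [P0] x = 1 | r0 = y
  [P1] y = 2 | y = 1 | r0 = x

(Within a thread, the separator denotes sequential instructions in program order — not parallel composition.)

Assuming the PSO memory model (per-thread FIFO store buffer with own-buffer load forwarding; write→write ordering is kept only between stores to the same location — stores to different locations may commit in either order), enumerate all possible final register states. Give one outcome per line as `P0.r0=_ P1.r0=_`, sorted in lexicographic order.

P0.r0=0 P1.r0=0
P0.r0=0 P1.r0=1
P0.r0=1 P1.r0=0
P0.r0=1 P1.r0=1
P0.r0=2 P1.r0=0
P0.r0=2 P1.r0=1

outcome vector order: (P0.r0,P1.r0)
|PSO outcomes| = 6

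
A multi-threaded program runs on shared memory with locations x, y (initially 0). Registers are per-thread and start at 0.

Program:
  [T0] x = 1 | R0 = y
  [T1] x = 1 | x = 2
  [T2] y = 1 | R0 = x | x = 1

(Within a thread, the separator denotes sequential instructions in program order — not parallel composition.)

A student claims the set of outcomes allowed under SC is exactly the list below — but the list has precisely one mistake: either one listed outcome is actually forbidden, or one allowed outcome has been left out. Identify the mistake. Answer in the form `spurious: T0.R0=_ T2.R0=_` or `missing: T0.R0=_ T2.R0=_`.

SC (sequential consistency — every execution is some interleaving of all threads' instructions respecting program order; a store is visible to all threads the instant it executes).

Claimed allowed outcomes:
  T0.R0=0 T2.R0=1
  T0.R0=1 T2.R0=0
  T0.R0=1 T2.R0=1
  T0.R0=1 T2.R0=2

outcome vector order: (T0.R0,T2.R0)
SC: 5 outcomes — {(0,1) (0,2) (1,0) (1,1) (1,2)}
SC∖claimed = {(0,2)}

missing: T0.R0=0 T2.R0=2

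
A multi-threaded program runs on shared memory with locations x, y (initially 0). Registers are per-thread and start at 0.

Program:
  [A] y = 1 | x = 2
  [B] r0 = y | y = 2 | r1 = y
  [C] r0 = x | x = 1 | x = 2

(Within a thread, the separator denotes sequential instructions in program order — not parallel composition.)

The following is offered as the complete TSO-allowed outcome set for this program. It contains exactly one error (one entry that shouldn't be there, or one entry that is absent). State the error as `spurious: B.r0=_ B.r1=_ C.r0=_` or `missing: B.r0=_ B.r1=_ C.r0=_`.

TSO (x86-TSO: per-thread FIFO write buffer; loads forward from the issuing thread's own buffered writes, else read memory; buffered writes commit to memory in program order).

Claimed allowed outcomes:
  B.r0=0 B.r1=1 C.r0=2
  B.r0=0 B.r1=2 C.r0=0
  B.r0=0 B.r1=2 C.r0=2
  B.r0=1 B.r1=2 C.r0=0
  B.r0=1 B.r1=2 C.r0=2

missing: B.r0=0 B.r1=1 C.r0=0

outcome vector order: (B.r0,B.r1,C.r0)
TSO (6): <0 1 0> <0 1 2> <0 2 0> <0 2 2> <1 2 0> <1 2 2>
TSO∖claimed = {<0 1 0>}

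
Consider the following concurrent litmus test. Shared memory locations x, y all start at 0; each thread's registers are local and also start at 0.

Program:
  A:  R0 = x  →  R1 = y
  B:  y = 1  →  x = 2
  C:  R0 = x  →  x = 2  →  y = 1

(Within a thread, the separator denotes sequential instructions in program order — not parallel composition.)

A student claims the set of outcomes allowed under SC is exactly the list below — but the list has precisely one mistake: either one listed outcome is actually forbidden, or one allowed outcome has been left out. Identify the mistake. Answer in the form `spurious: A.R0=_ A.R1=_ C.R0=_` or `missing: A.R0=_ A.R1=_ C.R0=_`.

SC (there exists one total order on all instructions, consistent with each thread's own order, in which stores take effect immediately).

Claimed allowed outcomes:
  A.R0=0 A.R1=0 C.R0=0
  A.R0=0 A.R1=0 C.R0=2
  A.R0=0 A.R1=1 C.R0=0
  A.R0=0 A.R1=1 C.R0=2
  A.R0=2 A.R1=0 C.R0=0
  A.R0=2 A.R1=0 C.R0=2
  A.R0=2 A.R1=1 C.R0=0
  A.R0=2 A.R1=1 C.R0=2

outcome vector order: (A.R0,A.R1,C.R0)
[SC] allowed = {<0 0 0> <0 0 2> <0 1 0> <0 1 2> <2 0 0> <2 1 0> <2 1 2>}
claimed∖SC = {<2 0 2>}

spurious: A.R0=2 A.R1=0 C.R0=2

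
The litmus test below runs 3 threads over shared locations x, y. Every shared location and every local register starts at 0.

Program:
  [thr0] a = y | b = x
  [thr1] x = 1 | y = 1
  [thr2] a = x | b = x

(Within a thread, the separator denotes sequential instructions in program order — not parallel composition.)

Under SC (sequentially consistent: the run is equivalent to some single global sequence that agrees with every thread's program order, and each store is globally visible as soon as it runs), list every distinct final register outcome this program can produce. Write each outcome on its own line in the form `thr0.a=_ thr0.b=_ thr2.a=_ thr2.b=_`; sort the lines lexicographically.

outcome vector order: (thr0.a,thr0.b,thr2.a,thr2.b)
|SC outcomes| = 9

thr0.a=0 thr0.b=0 thr2.a=0 thr2.b=0
thr0.a=0 thr0.b=0 thr2.a=0 thr2.b=1
thr0.a=0 thr0.b=0 thr2.a=1 thr2.b=1
thr0.a=0 thr0.b=1 thr2.a=0 thr2.b=0
thr0.a=0 thr0.b=1 thr2.a=0 thr2.b=1
thr0.a=0 thr0.b=1 thr2.a=1 thr2.b=1
thr0.a=1 thr0.b=1 thr2.a=0 thr2.b=0
thr0.a=1 thr0.b=1 thr2.a=0 thr2.b=1
thr0.a=1 thr0.b=1 thr2.a=1 thr2.b=1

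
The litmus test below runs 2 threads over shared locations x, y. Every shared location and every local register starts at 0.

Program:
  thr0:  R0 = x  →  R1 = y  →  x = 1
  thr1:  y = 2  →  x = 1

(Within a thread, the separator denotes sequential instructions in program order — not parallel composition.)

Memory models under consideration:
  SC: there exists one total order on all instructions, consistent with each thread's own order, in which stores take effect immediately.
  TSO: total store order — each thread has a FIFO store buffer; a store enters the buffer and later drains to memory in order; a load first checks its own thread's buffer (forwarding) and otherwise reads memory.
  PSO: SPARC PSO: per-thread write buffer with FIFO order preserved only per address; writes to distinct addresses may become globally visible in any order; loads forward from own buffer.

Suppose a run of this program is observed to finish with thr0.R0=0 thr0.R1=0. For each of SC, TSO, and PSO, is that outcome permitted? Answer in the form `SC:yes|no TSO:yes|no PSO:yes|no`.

SC:yes TSO:yes PSO:yes

outcome vector order: (thr0.R0,thr0.R1)
SC: 3 outcomes — {00 02 12}
TSO: 3 outcomes — {00 02 12}
PSO: 4 outcomes — {00 02 10 12}
target 00 ∈ {SC,TSO,PSO}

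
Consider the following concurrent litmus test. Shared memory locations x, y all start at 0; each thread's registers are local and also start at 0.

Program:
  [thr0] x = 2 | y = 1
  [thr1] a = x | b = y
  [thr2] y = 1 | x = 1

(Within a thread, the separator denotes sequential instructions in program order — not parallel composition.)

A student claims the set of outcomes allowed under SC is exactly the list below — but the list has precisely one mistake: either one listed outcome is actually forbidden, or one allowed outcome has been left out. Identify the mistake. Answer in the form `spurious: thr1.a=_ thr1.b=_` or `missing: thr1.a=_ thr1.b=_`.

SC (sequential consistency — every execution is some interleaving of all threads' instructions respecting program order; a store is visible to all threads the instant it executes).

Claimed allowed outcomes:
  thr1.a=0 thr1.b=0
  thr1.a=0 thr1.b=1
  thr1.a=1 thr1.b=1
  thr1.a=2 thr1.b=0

outcome vector order: (thr1.a,thr1.b)
under SC → (0,0) (0,1) (1,1) (2,0) (2,1)
SC∖claimed = {(2,1)}

missing: thr1.a=2 thr1.b=1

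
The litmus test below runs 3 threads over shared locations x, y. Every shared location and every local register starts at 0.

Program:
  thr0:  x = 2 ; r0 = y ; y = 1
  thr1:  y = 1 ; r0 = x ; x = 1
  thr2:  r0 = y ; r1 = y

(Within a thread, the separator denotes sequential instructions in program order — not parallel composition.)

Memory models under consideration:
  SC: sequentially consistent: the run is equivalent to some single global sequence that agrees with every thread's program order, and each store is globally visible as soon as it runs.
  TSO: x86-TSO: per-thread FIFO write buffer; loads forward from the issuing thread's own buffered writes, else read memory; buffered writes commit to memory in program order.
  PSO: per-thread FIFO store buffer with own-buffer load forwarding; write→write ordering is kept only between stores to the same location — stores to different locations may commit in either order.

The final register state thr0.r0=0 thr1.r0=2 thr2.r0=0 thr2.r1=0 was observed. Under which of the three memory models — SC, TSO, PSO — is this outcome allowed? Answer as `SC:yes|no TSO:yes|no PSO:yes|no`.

outcome vector order: (thr0.r0,thr1.r0,thr2.r0,thr2.r1)
SC (9): <0 2 0 0> <0 2 0 1> <0 2 1 1> <1 0 0 0> <1 0 0 1> <1 0 1 1> <1 2 0 0> <1 2 0 1> <1 2 1 1>
TSO (12): <0 0 0 0> <0 0 0 1> <0 0 1 1> <0 2 0 0> <0 2 0 1> <0 2 1 1> <1 0 0 0> <1 0 0 1> <1 0 1 1> <1 2 0 0> <1 2 0 1> <1 2 1 1>
PSO (12): <0 0 0 0> <0 0 0 1> <0 0 1 1> <0 2 0 0> <0 2 0 1> <0 2 1 1> <1 0 0 0> <1 0 0 1> <1 0 1 1> <1 2 0 0> <1 2 0 1> <1 2 1 1>
target <0 2 0 0> ∈ {SC,TSO,PSO}

SC:yes TSO:yes PSO:yes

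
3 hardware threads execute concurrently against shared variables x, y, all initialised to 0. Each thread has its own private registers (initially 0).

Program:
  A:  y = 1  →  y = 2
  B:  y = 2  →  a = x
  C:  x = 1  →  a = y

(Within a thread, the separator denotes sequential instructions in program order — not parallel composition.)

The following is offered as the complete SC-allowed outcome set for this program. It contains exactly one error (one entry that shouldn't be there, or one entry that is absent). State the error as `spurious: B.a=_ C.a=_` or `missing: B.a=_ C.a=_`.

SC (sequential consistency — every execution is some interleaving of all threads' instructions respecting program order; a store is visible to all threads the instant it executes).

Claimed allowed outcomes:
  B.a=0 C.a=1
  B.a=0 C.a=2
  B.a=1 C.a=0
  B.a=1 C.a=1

missing: B.a=1 C.a=2

outcome vector order: (B.a,C.a)
under SC → 01 02 10 11 12
SC∖claimed = {12}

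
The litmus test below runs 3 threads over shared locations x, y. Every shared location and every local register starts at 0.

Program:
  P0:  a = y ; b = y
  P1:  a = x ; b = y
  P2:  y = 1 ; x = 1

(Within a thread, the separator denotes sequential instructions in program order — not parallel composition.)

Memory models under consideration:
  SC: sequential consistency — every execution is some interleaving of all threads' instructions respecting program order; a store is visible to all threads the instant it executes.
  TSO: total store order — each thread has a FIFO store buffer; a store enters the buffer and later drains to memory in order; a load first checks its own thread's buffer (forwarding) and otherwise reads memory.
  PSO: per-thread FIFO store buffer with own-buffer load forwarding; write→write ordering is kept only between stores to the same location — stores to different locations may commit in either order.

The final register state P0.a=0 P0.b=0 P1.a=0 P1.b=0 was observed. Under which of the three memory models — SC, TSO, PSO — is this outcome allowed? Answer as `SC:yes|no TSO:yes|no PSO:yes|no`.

outcome vector order: (P0.a,P0.b,P1.a,P1.b)
SC (9): 0000, 0001, 0011, 0100, 0101, 0111, 1100, 1101, 1111
TSO (9): 0000, 0001, 0011, 0100, 0101, 0111, 1100, 1101, 1111
PSO (12): 0000, 0001, 0010, 0011, 0100, 0101, 0110, 0111, 1100, 1101, 1110, 1111
target 0000 ∈ {SC,TSO,PSO}

SC:yes TSO:yes PSO:yes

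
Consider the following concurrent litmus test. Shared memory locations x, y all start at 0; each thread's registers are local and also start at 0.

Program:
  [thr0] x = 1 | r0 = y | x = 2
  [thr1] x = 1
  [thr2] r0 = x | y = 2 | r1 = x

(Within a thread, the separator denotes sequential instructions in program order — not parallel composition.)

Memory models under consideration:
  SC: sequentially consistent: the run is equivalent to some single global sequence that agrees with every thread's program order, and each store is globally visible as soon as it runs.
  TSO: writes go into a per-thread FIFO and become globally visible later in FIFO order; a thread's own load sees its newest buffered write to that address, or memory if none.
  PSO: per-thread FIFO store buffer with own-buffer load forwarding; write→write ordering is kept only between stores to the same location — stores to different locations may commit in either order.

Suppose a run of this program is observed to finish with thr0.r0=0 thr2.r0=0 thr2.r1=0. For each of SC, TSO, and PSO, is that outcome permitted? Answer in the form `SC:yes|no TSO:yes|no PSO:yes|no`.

outcome vector order: (thr0.r0,thr2.r0,thr2.r1)
SC: 11 outcomes — {(0,0,1); (0,0,2); (0,1,1); (0,1,2); (0,2,1); (0,2,2); (2,0,0); (2,0,1); (2,0,2); (2,1,1); (2,1,2)}
TSO: 12 outcomes — {(0,0,0); (0,0,1); (0,0,2); (0,1,1); (0,1,2); (0,2,1); (0,2,2); (2,0,0); (2,0,1); (2,0,2); (2,1,1); (2,1,2)}
PSO: 12 outcomes — {(0,0,0); (0,0,1); (0,0,2); (0,1,1); (0,1,2); (0,2,1); (0,2,2); (2,0,0); (2,0,1); (2,0,2); (2,1,1); (2,1,2)}
target (0,0,0) ∈ {TSO,PSO}

SC:no TSO:yes PSO:yes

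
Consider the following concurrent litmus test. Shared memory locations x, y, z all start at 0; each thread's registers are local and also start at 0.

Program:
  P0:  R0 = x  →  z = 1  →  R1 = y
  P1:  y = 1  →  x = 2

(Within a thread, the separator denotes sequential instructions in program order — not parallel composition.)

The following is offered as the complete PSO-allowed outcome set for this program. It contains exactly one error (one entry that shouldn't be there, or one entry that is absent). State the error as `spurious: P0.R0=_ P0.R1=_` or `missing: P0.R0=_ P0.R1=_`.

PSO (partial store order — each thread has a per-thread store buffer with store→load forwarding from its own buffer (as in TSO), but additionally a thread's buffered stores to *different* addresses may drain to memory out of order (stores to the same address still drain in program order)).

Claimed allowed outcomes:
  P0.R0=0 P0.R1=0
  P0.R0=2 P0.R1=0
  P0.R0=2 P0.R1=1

outcome vector order: (P0.R0,P0.R1)
[PSO] allowed = {(0,0) (0,1) (2,0) (2,1)}
PSO∖claimed = {(0,1)}

missing: P0.R0=0 P0.R1=1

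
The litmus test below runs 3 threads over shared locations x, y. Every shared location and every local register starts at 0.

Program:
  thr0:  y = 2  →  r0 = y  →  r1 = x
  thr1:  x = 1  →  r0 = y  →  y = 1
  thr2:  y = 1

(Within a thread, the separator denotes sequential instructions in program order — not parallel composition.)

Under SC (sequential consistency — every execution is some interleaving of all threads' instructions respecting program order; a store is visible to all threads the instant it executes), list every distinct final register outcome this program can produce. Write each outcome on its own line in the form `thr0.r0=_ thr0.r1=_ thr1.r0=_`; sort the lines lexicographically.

outcome vector order: (thr0.r0,thr0.r1,thr1.r0)
|SC outcomes| = 9

thr0.r0=1 thr0.r1=0 thr1.r0=1
thr0.r0=1 thr0.r1=1 thr1.r0=0
thr0.r0=1 thr0.r1=1 thr1.r0=1
thr0.r0=1 thr0.r1=1 thr1.r0=2
thr0.r0=2 thr0.r1=0 thr1.r0=1
thr0.r0=2 thr0.r1=0 thr1.r0=2
thr0.r0=2 thr0.r1=1 thr1.r0=0
thr0.r0=2 thr0.r1=1 thr1.r0=1
thr0.r0=2 thr0.r1=1 thr1.r0=2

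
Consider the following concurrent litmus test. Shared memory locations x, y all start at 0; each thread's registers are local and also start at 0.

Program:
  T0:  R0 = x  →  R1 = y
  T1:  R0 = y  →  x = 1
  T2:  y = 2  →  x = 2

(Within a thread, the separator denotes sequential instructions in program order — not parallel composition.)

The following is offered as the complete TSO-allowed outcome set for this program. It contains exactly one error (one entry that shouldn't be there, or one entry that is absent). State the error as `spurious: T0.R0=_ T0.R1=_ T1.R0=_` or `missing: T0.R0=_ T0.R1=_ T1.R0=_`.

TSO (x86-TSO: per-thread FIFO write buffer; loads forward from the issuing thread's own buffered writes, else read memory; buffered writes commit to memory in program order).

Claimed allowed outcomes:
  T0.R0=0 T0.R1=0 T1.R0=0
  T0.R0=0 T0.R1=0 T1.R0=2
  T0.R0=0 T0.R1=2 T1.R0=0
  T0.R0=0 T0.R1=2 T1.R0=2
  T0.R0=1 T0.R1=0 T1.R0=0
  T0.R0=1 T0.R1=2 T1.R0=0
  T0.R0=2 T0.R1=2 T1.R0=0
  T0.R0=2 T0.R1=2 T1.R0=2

missing: T0.R0=1 T0.R1=2 T1.R0=2

outcome vector order: (T0.R0,T0.R1,T1.R0)
under TSO → 0/0/0, 0/0/2, 0/2/0, 0/2/2, 1/0/0, 1/2/0, 1/2/2, 2/2/0, 2/2/2
TSO∖claimed = {1/2/2}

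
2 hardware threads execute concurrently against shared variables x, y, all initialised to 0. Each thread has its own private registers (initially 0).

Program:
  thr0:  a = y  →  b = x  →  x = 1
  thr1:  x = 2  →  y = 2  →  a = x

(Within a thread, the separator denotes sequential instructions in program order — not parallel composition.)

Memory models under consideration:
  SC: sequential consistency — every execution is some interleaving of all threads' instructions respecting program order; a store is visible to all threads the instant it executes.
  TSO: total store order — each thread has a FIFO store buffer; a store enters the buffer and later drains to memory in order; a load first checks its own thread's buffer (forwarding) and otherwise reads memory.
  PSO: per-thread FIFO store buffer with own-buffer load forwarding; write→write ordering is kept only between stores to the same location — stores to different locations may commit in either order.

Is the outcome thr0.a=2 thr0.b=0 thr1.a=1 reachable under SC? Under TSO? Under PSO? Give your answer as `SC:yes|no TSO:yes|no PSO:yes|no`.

SC:no TSO:no PSO:yes

outcome vector order: (thr0.a,thr0.b,thr1.a)
SC (6): 0/0/1 0/0/2 0/2/1 0/2/2 2/2/1 2/2/2
TSO (6): 0/0/1 0/0/2 0/2/1 0/2/2 2/2/1 2/2/2
PSO (8): 0/0/1 0/0/2 0/2/1 0/2/2 2/0/1 2/0/2 2/2/1 2/2/2
target 2/0/1 ∈ {PSO}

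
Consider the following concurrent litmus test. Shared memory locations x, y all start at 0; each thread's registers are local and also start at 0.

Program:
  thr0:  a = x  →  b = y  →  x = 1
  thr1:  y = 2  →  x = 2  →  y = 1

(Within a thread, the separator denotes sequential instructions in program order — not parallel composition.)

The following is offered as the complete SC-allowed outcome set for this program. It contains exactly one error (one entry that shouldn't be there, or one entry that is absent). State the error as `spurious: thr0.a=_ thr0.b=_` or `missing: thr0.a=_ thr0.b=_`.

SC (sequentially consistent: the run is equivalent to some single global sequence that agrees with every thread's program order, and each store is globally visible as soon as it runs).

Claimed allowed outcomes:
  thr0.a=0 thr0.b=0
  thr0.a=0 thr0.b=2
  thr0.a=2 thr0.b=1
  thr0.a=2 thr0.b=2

outcome vector order: (thr0.a,thr0.b)
SC: 5 outcomes — {(0,0); (0,1); (0,2); (2,1); (2,2)}
SC∖claimed = {(0,1)}

missing: thr0.a=0 thr0.b=1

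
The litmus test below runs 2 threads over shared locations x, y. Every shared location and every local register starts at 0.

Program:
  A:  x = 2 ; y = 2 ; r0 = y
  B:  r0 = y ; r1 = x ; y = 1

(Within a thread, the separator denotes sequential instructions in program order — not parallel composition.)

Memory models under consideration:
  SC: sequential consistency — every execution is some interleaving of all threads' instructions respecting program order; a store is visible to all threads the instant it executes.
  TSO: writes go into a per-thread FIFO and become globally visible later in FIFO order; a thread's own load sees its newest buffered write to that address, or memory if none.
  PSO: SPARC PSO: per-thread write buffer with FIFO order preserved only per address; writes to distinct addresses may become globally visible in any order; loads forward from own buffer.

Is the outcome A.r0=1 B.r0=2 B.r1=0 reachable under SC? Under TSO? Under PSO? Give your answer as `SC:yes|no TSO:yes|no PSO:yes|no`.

outcome vector order: (A.r0,B.r0,B.r1)
under SC → <1 0 0>, <1 0 2>, <1 2 2>, <2 0 0>, <2 0 2>, <2 2 2>
under TSO → <1 0 0>, <1 0 2>, <1 2 2>, <2 0 0>, <2 0 2>, <2 2 2>
under PSO → <1 0 0>, <1 0 2>, <1 2 0>, <1 2 2>, <2 0 0>, <2 0 2>, <2 2 0>, <2 2 2>
target <1 2 0> ∈ {PSO}

SC:no TSO:no PSO:yes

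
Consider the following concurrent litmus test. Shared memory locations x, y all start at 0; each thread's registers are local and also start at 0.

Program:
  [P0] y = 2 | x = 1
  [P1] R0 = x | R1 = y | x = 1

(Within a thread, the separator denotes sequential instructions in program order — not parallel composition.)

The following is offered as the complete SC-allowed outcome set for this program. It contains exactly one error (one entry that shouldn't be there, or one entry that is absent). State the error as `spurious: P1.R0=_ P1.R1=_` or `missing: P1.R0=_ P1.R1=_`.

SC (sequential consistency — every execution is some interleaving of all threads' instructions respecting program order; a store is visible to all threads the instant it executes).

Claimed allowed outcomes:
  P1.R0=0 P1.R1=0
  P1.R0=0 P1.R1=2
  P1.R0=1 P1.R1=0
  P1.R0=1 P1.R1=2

spurious: P1.R0=1 P1.R1=0

outcome vector order: (P1.R0,P1.R1)
[SC] allowed = {0/0; 0/2; 1/2}
claimed∖SC = {1/0}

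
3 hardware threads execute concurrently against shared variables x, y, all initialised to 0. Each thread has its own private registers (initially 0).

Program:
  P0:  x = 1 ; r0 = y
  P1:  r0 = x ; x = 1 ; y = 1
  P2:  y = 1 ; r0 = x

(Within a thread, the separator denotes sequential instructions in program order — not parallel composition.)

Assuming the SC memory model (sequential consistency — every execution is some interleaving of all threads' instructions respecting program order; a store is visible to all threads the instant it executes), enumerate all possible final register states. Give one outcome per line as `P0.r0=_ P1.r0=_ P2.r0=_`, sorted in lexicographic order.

outcome vector order: (P0.r0,P1.r0,P2.r0)
|SC outcomes| = 6

P0.r0=0 P1.r0=0 P2.r0=1
P0.r0=0 P1.r0=1 P2.r0=1
P0.r0=1 P1.r0=0 P2.r0=0
P0.r0=1 P1.r0=0 P2.r0=1
P0.r0=1 P1.r0=1 P2.r0=0
P0.r0=1 P1.r0=1 P2.r0=1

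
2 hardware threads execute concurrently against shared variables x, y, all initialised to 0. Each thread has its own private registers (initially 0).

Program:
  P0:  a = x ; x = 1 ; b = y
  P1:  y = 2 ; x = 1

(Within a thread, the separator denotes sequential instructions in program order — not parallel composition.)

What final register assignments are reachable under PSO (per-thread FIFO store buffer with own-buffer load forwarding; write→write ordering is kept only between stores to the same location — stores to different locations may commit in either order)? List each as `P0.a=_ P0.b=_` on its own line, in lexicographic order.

outcome vector order: (P0.a,P0.b)
|PSO outcomes| = 4

P0.a=0 P0.b=0
P0.a=0 P0.b=2
P0.a=1 P0.b=0
P0.a=1 P0.b=2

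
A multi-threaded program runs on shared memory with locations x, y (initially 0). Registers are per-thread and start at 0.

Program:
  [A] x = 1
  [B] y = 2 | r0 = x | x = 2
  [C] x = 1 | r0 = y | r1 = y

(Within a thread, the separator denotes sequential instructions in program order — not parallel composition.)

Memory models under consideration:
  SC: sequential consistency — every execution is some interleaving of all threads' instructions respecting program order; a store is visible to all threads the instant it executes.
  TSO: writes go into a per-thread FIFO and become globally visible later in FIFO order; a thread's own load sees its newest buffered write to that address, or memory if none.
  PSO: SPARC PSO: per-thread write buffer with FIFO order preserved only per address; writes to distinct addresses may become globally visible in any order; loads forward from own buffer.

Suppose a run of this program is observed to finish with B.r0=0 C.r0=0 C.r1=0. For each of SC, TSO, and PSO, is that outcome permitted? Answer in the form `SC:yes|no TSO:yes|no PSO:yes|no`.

SC:no TSO:yes PSO:yes

outcome vector order: (B.r0,C.r0,C.r1)
under SC → 0/2/2, 1/0/0, 1/0/2, 1/2/2
under TSO → 0/0/0, 0/0/2, 0/2/2, 1/0/0, 1/0/2, 1/2/2
under PSO → 0/0/0, 0/0/2, 0/2/2, 1/0/0, 1/0/2, 1/2/2
target 0/0/0 ∈ {TSO,PSO}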